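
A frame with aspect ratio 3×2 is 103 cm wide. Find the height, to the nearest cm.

Height = 103 / 3 × 2 = 68.67.

69 cm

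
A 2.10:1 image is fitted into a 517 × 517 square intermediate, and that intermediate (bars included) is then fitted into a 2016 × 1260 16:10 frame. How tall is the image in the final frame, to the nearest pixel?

First fit — 2.10:1 into 517×517 spans the width: 517.00 × 246.19.
square in 2016×1260: fills the height, so the intermediate becomes 1260.00 × 1260.00 — a scale of ×2.4371.
The image scales with it: height 246.19 × 2.4371 ≈ 600.00.

600 px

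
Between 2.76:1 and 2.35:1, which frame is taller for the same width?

2.35:1

2.76 and 2.35; 2.76 > 2.35. The smaller width-to-height ratio is the taller frame.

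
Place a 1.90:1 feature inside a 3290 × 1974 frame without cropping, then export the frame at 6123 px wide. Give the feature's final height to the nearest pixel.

3223 px

In the 3290×1974 frame the feature fills the width: height = 3290 / 1.900 ≈ 1731.58 px.
The frame scales by 6123/3290 = 1.8611; 1731.58 × 1.8611 ≈ 3222.63 px.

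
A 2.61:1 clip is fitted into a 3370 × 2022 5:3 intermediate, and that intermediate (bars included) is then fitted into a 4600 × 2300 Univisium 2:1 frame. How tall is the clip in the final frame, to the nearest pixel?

2.61:1 in 3370×2022: fills the width, so the clip is 3370.00 × 1291.19.
Second fit — the 5:3 canvas into 4600×2300 spans the height: 3833.33 × 2300.00 (×1.1375 from 3370×2022).
So the clip's height is 1291.19 × 1.1375 ≈ 1468.71.

1469 px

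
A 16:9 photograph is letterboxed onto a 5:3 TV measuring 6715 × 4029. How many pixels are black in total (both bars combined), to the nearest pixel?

16:9 (1.778) > 5:3 (1.667), so the photograph fills the width.
That makes the image 3777.1875 px tall (6715 × 9/16).
Black = 4029 − 3777.1875 = 251.8125 px.
Across the 6715-px span: 251.8125 × 6715 ≈ 1690921 px.

1690921 pixels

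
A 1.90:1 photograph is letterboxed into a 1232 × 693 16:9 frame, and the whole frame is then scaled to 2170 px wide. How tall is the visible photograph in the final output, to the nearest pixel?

In the 1232×693 frame the photograph fills the width: height = 1232 / 1.900 ≈ 648.42 px.
Scaling 1232 → 2170 is ×1.7614, so the height becomes 648.42 × 1.7614 ≈ 1142.11 px.

1142 px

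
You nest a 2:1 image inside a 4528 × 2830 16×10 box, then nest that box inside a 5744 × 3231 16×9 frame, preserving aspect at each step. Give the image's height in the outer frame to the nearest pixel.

First fit — 2:1 into 4528×2830 spans the width: 4528.00 × 2264.00.
The 16×10 canvas is height-limited in 5744×3231, giving 5169.60 × 3231.00; scale factor 1.1417.
So the image's height is 2264.00 × 1.1417 ≈ 2584.80.

2585 px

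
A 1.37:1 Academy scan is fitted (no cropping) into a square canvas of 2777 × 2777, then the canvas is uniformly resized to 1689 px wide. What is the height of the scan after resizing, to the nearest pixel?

1233 px

In the 2777×2777 frame the scan fills the width: height = 2777 / 1.370 ≈ 2027.01 px.
Scaling 2777 → 1689 is ×0.6082, so the height becomes 2027.01 × 0.6082 ≈ 1232.85 px.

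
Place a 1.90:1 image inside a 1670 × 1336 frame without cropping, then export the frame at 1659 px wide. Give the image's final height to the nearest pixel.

873 px

Fitted into 1670×1336, the image spans the width; its height is 1670 / 1.900 ≈ 878.95 px.
The frame scales by 1659/1670 = 0.9934; 878.95 × 0.9934 ≈ 873.16 px.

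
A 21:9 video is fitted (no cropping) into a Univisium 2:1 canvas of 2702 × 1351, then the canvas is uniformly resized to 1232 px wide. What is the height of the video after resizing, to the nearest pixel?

528 px

Fitted into 2702×1351, the video spans the width; its height is 2702 × 9/21 ≈ 1158.00 px.
The frame scales by 1232/2702 = 0.4560; 1158.00 × 0.4560 ≈ 528.00 px.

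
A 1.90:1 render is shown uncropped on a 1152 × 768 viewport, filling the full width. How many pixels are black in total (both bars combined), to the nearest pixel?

The render is 1152 / 1.900 ≈ 606.3158 px tall.
Leftover height: 768 − 606.3158 = 161.6842 px.
Across the 1152-px span: 161.6842 × 1152 ≈ 186260 px.

186260 pixels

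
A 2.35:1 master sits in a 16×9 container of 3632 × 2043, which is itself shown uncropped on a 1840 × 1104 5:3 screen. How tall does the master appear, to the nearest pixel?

Inside the 3632×2043 canvas the master is width-limited at 3632.00 × 1545.53.
The 16×9 canvas is width-limited in 1840×1104, giving 1840.00 × 1035.00; scale factor 0.5066.
Applying the same ×0.5066: 1545.53 → 782.98.

783 px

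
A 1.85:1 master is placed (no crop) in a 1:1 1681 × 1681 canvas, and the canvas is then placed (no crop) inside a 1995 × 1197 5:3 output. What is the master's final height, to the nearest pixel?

647 px

Inside the 1681×1681 canvas the master is width-limited at 1681.00 × 908.65.
Second fit — the 1:1 canvas into 1995×1197 spans the height: 1197.00 × 1197.00 (×0.7121 from 1681×1681).
So the master's height is 908.65 × 0.7121 ≈ 647.03.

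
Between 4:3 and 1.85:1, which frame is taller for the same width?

4:3

4:3 = 1.333 and 1.85; 1.85 > 1.333. The smaller width-to-height ratio is the taller frame.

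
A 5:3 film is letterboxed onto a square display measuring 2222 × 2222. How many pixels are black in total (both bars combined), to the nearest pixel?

Since 1.667 > 1.000, the film is width-limited.
That makes the image 1333.2000 px tall (2222 × 3/5).
Black = 2222 − 1333.2000 = 888.8000 px.
Across the 2222-px span: 888.8000 × 2222 ≈ 1974914 px.

1974914 pixels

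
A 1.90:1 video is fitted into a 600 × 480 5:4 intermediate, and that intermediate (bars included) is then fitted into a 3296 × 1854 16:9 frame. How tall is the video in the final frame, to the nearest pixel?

1.90:1 in 600×480: fills the width, so the video is 600.00 × 315.79.
5:4 in 3296×1854: fills the height, so the intermediate becomes 2317.50 × 1854.00 — a scale of ×3.8625.
Applying the same ×3.8625: 315.79 → 1219.74.

1220 px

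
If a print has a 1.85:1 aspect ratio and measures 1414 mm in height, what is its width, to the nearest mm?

Width = 1414 × 1.850 = 2615.90.

2616 mm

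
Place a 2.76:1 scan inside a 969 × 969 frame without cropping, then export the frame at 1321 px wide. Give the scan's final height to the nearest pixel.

479 px

In the 969×969 frame the scan fills the width: height = 969 / 2.760 ≈ 351.09 px.
Resizing to 1321 px wide multiplies everything by 1.3633: 351.09 → 478.62 px.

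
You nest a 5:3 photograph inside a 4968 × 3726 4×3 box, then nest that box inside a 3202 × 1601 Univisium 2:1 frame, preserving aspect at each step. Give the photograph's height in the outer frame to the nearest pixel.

1281 px

5:3 in 4968×3726: fills the width, so the photograph is 4968.00 × 2980.80.
The 4×3 canvas is height-limited in 3202×1601, giving 2134.67 × 1601.00; scale factor 0.4297.
Applying the same ×0.4297: 2980.80 → 1280.80.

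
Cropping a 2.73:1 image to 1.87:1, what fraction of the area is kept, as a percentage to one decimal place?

1.87:1 is narrower than 2.73:1, so the crop keeps the full height and trims the width.
(1.870)/(2.730) ≈ 0.685 of the area survives.

68.5%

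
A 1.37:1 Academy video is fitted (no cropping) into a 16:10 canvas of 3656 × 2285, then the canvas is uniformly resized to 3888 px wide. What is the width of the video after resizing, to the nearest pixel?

3329 px

At 3656×2285 the video is height-limited, so width = 2285 × 1.370 ≈ 3130.45 px.
The frame scales by 3888/3656 = 1.0635; 3130.45 × 1.0635 ≈ 3329.10 px.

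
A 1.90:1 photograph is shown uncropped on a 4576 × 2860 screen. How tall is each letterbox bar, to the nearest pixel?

Since 1.900 > 1.600, the photograph is width-limited.
Content height = 4576 / 1.900 ≈ 2408.42 px.
2860 − 2408.42 = 451.58 px of bars (225.79 each).

226 px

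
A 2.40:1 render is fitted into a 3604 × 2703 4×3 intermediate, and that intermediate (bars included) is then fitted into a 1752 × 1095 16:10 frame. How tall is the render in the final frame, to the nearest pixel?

608 px

2.40:1 in 3604×2703: fills the width, so the render is 3604.00 × 1501.67.
4×3 in 1752×1095: fills the height, so the intermediate becomes 1460.00 × 1095.00 — a scale of ×0.4051.
The render scales with it: height 1501.67 × 0.4051 ≈ 608.33.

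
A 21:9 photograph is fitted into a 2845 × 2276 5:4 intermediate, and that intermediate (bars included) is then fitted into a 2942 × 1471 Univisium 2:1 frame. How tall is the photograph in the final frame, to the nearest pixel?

788 px

21:9 in 2845×2276: fills the width, so the photograph is 2845.00 × 1219.29.
Second fit — the 5:4 canvas into 2942×1471 spans the height: 1838.75 × 1471.00 (×0.6463 from 2845×2276).
The photograph scales with it: height 1219.29 × 0.6463 ≈ 788.04.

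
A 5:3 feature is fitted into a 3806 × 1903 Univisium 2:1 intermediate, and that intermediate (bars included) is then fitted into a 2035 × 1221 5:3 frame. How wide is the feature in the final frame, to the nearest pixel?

1696 px

Inside the 3806×1903 canvas the feature is height-limited at 3171.67 × 1903.00.
Second fit — the Univisium 2:1 canvas into 2035×1221 spans the width: 2035.00 × 1017.50 (×0.5347 from 3806×1903).
Applying the same ×0.5347: 3171.67 → 1695.83.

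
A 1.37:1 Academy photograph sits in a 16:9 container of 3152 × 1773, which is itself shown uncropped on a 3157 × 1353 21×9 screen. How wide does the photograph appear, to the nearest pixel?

1.37:1 Academy in 3152×1773: fills the height, so the photograph is 2429.01 × 1773.00.
16:9 in 3157×1353: fills the height, so the intermediate becomes 2405.33 × 1353.00 — a scale of ×0.7631.
Applying the same ×0.7631: 2429.01 → 1853.61.

1854 px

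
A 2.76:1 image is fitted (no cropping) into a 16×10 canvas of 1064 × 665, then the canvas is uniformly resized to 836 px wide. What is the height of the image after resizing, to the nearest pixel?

Fitted into 1064×665, the image spans the width; its height is 1064 / 2.760 ≈ 385.51 px.
Scaling 1064 → 836 is ×0.7857, so the height becomes 385.51 × 0.7857 ≈ 302.90 px.

303 px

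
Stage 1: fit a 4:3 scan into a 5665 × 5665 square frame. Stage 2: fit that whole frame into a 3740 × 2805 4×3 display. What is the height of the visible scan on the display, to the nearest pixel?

2104 px

Inside the 5665×5665 canvas the scan is width-limited at 5665.00 × 4248.75.
The square canvas is height-limited in 3740×2805, giving 2805.00 × 2805.00; scale factor 0.4951.
Applying the same ×0.4951: 4248.75 → 2103.75.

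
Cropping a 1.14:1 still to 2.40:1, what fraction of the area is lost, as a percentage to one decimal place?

The width stays; only height is cut (since 2.40:1 is wider than 1.14:1).
(1.140)/(2.400) ≈ 0.475 of the area survives, leaving 52.50% discarded.

52.5%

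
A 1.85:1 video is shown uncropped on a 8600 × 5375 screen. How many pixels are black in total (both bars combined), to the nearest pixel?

Since 1.850 > 1.600, the video is width-limited.
The video is 8600 / 1.850 ≈ 4648.6486 px tall.
Leftover height: 5375 − 4648.6486 = 726.3514 px.
That's 726.3514 × 8600 ≈ 6246622 black pixels.

6246622 pixels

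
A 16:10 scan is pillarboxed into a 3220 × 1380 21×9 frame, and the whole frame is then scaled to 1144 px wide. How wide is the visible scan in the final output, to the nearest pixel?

784 px

At 3220×1380 the scan is height-limited, so width = 1380 × 16/10 ≈ 2208.00 px.
The frame scales by 1144/3220 = 0.3553; 2208.00 × 0.3553 ≈ 784.46 px.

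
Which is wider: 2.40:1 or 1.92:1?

2.40:1

2.4 and 1.92; 2.4 > 1.92.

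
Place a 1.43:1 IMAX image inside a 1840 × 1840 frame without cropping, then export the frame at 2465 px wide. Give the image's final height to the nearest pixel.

1724 px

At 1840×1840 the image is width-limited, so height = 1840 / 1.430 ≈ 1286.71 px.
Scaling 1840 → 2465 is ×1.3397, so the height becomes 1286.71 × 1.3397 ≈ 1723.78 px.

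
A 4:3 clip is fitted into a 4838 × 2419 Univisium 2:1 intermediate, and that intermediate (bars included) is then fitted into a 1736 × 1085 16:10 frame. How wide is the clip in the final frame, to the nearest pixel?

4:3 in 4838×2419: fills the height, so the clip is 3225.33 × 2419.00.
Second fit — the Univisium 2:1 canvas into 1736×1085 spans the width: 1736.00 × 868.00 (×0.3588 from 4838×2419).
Applying the same ×0.3588: 3225.33 → 1157.33.

1157 px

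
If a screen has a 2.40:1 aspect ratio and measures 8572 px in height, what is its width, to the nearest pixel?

8572 × 2.400 = 20572.80.

20573 px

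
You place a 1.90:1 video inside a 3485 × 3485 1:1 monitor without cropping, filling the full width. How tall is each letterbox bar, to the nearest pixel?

Content height = 3485 / 1.900 ≈ 1834.21 px.
Black = 3485 − 1834.21 = 1650.79 px, or 825.39 per bar.

825 px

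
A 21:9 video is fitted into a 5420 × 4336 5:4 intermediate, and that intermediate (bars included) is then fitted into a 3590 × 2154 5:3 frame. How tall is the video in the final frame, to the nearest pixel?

Inside the 5420×4336 canvas the video is width-limited at 5420.00 × 2322.86.
5:4 in 3590×2154: fills the height, so the intermediate becomes 2692.50 × 2154.00 — a scale of ×0.4968.
Applying the same ×0.4968: 2322.86 → 1153.93.

1154 px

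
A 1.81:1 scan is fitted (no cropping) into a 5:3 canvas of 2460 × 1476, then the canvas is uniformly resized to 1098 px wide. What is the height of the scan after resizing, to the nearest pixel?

607 px

In the 2460×1476 frame the scan fills the width: height = 2460 / 1.810 ≈ 1359.12 px.
Scaling 2460 → 1098 is ×0.4463, so the height becomes 1359.12 × 0.4463 ≈ 606.63 px.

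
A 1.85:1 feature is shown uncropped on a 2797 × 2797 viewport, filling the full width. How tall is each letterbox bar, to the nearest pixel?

That makes the image 1511.89 px tall (2797 / 1.850).
Leftover height: 2797 − 1511.89 = 1285.11 px → 642.55 each side.

643 px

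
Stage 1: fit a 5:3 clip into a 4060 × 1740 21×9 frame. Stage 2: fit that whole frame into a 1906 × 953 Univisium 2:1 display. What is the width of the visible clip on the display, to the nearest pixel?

First fit — 5:3 into 4060×1740 spans the height: 2900.00 × 1740.00.
21×9 in 1906×953: fills the width, so the intermediate becomes 1906.00 × 816.86 — a scale of ×0.4695.
So the clip's width is 2900.00 × 0.4695 ≈ 1361.43.

1361 px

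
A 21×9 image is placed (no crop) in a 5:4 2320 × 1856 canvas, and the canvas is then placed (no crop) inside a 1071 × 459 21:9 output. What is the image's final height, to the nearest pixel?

246 px

Inside the 2320×1856 canvas the image is width-limited at 2320.00 × 994.29.
Second fit — the 5:4 canvas into 1071×459 spans the height: 573.75 × 459.00 (×0.2473 from 2320×1856).
The image scales with it: height 994.29 × 0.2473 ≈ 245.89.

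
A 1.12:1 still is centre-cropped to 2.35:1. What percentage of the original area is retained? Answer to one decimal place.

2.35:1 is wider than 1.12:1, so the crop keeps the full width and trims the height.
Fraction kept = (1.120)/(2.350) ≈ 47.66%.

47.7%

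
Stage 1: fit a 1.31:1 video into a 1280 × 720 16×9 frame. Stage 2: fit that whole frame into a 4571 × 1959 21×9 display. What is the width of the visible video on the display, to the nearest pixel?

2566 px

Inside the 1280×720 canvas the video is height-limited at 943.20 × 720.00.
Second fit — the 16×9 canvas into 4571×1959 spans the height: 3482.67 × 1959.00 (×2.7208 from 1280×720).
So the video's width is 943.20 × 2.7208 ≈ 2566.29.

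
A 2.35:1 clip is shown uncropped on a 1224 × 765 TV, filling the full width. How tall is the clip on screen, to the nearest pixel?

The clip is 1224 / 2.350 ≈ 520.85 px tall.

521 px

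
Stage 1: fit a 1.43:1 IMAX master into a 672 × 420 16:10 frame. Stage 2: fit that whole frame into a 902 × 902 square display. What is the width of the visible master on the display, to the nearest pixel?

806 px

Inside the 672×420 canvas the master is height-limited at 600.60 × 420.00.
16:10 in 902×902: fills the width, so the intermediate becomes 902.00 × 563.75 — a scale of ×1.3423.
Applying the same ×1.3423: 600.60 → 806.16.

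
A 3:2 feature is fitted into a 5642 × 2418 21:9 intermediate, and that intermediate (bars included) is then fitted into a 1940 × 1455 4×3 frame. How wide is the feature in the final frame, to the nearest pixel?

1247 px

Inside the 5642×2418 canvas the feature is height-limited at 3627.00 × 2418.00.
Second fit — the 21:9 canvas into 1940×1455 spans the width: 1940.00 × 831.43 (×0.3438 from 5642×2418).
Applying the same ×0.3438: 3627.00 → 1247.14.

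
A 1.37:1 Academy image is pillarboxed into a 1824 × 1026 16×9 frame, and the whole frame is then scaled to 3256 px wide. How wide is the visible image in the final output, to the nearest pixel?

2509 px

In the 1824×1026 frame the image fills the height: width = 1026 × 1.370 ≈ 1405.62 px.
Scaling 1824 → 3256 is ×1.7851, so the width becomes 1405.62 × 1.7851 ≈ 2509.16 px.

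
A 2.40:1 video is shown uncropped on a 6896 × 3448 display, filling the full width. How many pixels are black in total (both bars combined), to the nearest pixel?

That makes the image 2873.3333 px tall (6896 / 2.400).
3448 − 2873.3333 = 574.6667 px of bars.
That's 574.6667 × 6896 ≈ 3962901 black pixels.

3962901 pixels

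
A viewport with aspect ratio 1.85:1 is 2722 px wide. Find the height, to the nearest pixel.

1471 px

At 1.85:1, 2722 / 1.850 ≈ 1471.35.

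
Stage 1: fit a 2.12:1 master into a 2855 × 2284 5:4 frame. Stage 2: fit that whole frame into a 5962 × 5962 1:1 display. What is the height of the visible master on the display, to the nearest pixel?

2812 px

Inside the 2855×2284 canvas the master is width-limited at 2855.00 × 1346.70.
The 5:4 canvas is width-limited in 5962×5962, giving 5962.00 × 4769.60; scale factor 2.0883.
Applying the same ×2.0883: 1346.70 → 2812.26.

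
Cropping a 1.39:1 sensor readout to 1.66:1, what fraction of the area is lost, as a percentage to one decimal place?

1.66:1 is wider than 1.39:1, so the crop keeps the full width and trims the height.
Area ratio = (1.390)/(1.660) = 83.73%; the remaining 16.27% is cropped out.

16.3%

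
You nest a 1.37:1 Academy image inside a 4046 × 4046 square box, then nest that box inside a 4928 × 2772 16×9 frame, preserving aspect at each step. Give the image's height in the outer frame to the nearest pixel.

2023 px

First fit — 1.37:1 Academy into 4046×4046 spans the width: 4046.00 × 2953.28.
The square canvas is height-limited in 4928×2772, giving 2772.00 × 2772.00; scale factor 0.6851.
The image scales with it: height 2953.28 × 0.6851 ≈ 2023.36.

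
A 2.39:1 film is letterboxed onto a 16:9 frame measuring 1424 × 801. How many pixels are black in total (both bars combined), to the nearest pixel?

292182 pixels

2.39:1 (2.390) > 16:9 (1.778), so the film fills the width.
Content height = 1424 / 2.390 ≈ 595.8159 px.
801 − 595.8159 = 205.1841 px of bars.
That's 205.1841 × 1424 ≈ 292182 black pixels.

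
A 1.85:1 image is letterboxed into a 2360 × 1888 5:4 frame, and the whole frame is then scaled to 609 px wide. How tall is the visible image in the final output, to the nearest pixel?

329 px

Fitted into 2360×1888, the image spans the width; its height is 2360 / 1.850 ≈ 1275.68 px.
Scaling 2360 → 609 is ×0.2581, so the height becomes 1275.68 × 0.2581 ≈ 329.19 px.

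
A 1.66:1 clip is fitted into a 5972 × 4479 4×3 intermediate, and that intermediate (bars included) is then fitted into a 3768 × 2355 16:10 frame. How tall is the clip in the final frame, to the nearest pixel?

1.66:1 in 5972×4479: fills the width, so the clip is 5972.00 × 3597.59.
The 4×3 canvas is height-limited in 3768×2355, giving 3140.00 × 2355.00; scale factor 0.5258.
So the clip's height is 3597.59 × 0.5258 ≈ 1891.57.

1892 px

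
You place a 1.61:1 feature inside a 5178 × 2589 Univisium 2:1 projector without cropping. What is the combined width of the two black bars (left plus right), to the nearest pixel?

1010 px

Since 1.610 < 2.000, the feature is height-limited.
The feature is 2589 × 1.610 ≈ 4168.29 px wide.
5178 − 4168.29 = 1009.71 px of bars.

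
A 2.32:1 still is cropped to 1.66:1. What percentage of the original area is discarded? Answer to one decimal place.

The height stays; only width is cut (since 1.66:1 is narrower than 2.32:1).
Area ratio = (1.660)/(2.320) = 71.55%; the remaining 28.45% is cropped out.

28.4%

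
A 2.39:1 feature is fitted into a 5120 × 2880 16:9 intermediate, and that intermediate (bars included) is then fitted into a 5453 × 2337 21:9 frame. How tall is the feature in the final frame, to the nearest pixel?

1738 px

First fit — 2.39:1 into 5120×2880 spans the width: 5120.00 × 2142.26.
The 16:9 canvas is height-limited in 5453×2337, giving 4154.67 × 2337.00; scale factor 0.8115.
The feature scales with it: height 2142.26 × 0.8115 ≈ 1738.35.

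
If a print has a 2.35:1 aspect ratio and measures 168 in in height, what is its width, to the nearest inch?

168 × 2.350 = 394.80.

395 in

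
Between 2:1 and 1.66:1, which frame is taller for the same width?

2 and 1.66; 2 > 1.66. The smaller width-to-height ratio is the taller frame.

1.66:1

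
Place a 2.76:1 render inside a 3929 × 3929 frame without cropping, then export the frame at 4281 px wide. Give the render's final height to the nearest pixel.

1551 px

In the 3929×3929 frame the render fills the width: height = 3929 / 2.760 ≈ 1423.55 px.
The frame scales by 4281/3929 = 1.0896; 1423.55 × 1.0896 ≈ 1551.09 px.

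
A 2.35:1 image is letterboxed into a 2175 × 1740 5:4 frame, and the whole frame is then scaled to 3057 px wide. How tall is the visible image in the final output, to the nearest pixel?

In the 2175×1740 frame the image fills the width: height = 2175 / 2.350 ≈ 925.53 px.
Resizing to 3057 px wide multiplies everything by 1.4055: 925.53 → 1300.85 px.

1301 px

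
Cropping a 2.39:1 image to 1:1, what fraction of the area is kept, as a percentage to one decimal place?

1:1 is narrower than 2.39:1, so the crop keeps the full height and trims the width.
Area ratio = (1.000)/(2.390) = 41.84% retained.

41.8%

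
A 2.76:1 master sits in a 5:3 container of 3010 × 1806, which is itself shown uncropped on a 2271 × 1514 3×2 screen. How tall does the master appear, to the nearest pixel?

2.76:1 in 3010×1806: fills the width, so the master is 3010.00 × 1090.58.
The 5:3 canvas is width-limited in 2271×1514, giving 2271.00 × 1362.60; scale factor 0.7545.
So the master's height is 1090.58 × 0.7545 ≈ 822.83.

823 px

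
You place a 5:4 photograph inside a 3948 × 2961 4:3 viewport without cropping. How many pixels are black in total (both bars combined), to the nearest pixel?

730627 pixels

5:4 is narrower than 4:3, so it spans the full height.
The photograph is 2961 × 5/4 ≈ 3701.2500 px wide.
Leftover width: 3948 − 3701.2500 = 246.7500 px.
Across the 2961-px span: 246.7500 × 2961 ≈ 730627 px.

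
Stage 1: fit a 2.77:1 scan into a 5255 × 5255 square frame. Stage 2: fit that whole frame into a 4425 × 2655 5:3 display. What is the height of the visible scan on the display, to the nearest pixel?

First fit — 2.77:1 into 5255×5255 spans the width: 5255.00 × 1897.11.
Second fit — the square canvas into 4425×2655 spans the height: 2655.00 × 2655.00 (×0.5052 from 5255×5255).
The scan scales with it: height 1897.11 × 0.5052 ≈ 958.48.

958 px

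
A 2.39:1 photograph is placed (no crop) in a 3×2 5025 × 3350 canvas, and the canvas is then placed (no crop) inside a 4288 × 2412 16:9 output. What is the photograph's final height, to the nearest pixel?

Inside the 5025×3350 canvas the photograph is width-limited at 5025.00 × 2102.51.
3×2 in 4288×2412: fills the height, so the intermediate becomes 3618.00 × 2412.00 — a scale of ×0.7200.
Applying the same ×0.7200: 2102.51 → 1513.81.

1514 px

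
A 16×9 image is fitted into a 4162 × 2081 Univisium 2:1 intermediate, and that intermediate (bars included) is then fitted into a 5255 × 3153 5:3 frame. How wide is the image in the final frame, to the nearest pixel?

First fit — 16×9 into 4162×2081 spans the height: 3699.56 × 2081.00.
The Univisium 2:1 canvas is width-limited in 5255×3153, giving 5255.00 × 2627.50; scale factor 1.2626.
The image scales with it: width 3699.56 × 1.2626 ≈ 4671.11.

4671 px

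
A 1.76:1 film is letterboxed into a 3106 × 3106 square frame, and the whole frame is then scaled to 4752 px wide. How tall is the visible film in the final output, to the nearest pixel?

Fitted into 3106×3106, the film spans the width; its height is 3106 / 1.760 ≈ 1764.77 px.
Scaling 3106 → 4752 is ×1.5299, so the height becomes 1764.77 × 1.5299 ≈ 2700.00 px.

2700 px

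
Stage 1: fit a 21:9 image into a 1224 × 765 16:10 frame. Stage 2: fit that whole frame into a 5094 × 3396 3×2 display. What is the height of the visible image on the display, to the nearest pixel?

2183 px

21:9 in 1224×765: fills the width, so the image is 1224.00 × 524.57.
The 16:10 canvas is width-limited in 5094×3396, giving 5094.00 × 3183.75; scale factor 4.1618.
The image scales with it: height 524.57 × 4.1618 ≈ 2183.14.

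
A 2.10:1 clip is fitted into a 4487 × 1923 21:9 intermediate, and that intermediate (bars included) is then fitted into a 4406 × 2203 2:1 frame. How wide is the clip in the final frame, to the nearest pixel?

Inside the 4487×1923 canvas the clip is height-limited at 4038.30 × 1923.00.
The 21:9 canvas is width-limited in 4406×2203, giving 4406.00 × 1888.29; scale factor 0.9819.
The clip scales with it: width 4038.30 × 0.9819 ≈ 3965.40.

3965 px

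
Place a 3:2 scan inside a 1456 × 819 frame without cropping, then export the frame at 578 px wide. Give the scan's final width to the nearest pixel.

488 px

Fitted into 1456×819, the scan spans the height; its width is 819 × 3/2 ≈ 1228.50 px.
The frame scales by 578/1456 = 0.3970; 1228.50 × 0.3970 ≈ 487.69 px.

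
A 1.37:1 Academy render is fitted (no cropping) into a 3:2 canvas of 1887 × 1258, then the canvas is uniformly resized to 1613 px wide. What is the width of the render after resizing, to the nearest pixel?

1473 px

Fitted into 1887×1258, the render spans the height; its width is 1258 × 1.370 ≈ 1723.46 px.
Resizing to 1613 px wide multiplies everything by 0.8548: 1723.46 → 1473.21 px.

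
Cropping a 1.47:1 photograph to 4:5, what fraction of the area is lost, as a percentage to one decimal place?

4:5 is narrower than 1.47:1, so the crop keeps the full height and trims the width.
Area ratio = (0.800)/(1.470) = 54.42%; the remaining 45.58% is cropped out.

45.6%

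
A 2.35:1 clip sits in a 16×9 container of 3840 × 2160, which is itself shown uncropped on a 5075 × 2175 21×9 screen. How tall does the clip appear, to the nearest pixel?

First fit — 2.35:1 into 3840×2160 spans the width: 3840.00 × 1634.04.
The 16×9 canvas is height-limited in 5075×2175, giving 3866.67 × 2175.00; scale factor 1.0069.
The clip scales with it: height 1634.04 × 1.0069 ≈ 1645.39.

1645 px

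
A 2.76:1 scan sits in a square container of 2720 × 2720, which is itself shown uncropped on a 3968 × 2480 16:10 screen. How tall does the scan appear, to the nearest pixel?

899 px

Inside the 2720×2720 canvas the scan is width-limited at 2720.00 × 985.51.
square in 3968×2480: fills the height, so the intermediate becomes 2480.00 × 2480.00 — a scale of ×0.9118.
Applying the same ×0.9118: 985.51 → 898.55.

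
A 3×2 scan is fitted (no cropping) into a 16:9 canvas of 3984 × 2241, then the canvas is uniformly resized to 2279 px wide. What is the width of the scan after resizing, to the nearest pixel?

At 3984×2241 the scan is height-limited, so width = 2241 × 3/2 ≈ 3361.50 px.
The frame scales by 2279/3984 = 0.5720; 3361.50 × 0.5720 ≈ 1922.91 px.

1923 px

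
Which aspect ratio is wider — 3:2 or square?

3:2

3:2 = 1.5 and square = 1; 1.5 > 1.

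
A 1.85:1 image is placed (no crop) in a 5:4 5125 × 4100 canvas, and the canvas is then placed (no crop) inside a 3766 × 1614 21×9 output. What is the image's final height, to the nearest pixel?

1091 px

First fit — 1.85:1 into 5125×4100 spans the width: 5125.00 × 2770.27.
Second fit — the 5:4 canvas into 3766×1614 spans the height: 2017.50 × 1614.00 (×0.3937 from 5125×4100).
The image scales with it: height 2770.27 × 0.3937 ≈ 1090.54.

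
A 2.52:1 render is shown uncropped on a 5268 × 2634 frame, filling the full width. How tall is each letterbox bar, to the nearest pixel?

272 px

That makes the image 2090.48 px tall (5268 / 2.520).
Leftover height: 2634 − 2090.48 = 543.52 px → 271.76 each side.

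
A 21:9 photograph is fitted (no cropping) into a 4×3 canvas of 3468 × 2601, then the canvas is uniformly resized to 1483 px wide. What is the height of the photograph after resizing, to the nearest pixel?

Fitted into 3468×2601, the photograph spans the width; its height is 3468 × 9/21 ≈ 1486.29 px.
Scaling 3468 → 1483 is ×0.4276, so the height becomes 1486.29 × 0.4276 ≈ 635.57 px.

636 px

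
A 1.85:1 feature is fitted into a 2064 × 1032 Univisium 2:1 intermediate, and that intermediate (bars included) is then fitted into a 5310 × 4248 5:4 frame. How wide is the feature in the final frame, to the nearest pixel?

4912 px

First fit — 1.85:1 into 2064×1032 spans the height: 1909.20 × 1032.00.
Univisium 2:1 in 5310×4248: fills the width, so the intermediate becomes 5310.00 × 2655.00 — a scale of ×2.5727.
The feature scales with it: width 1909.20 × 2.5727 ≈ 4911.75.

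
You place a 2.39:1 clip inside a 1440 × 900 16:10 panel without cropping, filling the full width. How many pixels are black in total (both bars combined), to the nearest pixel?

428385 pixels

The clip is 1440 / 2.390 ≈ 602.5105 px tall.
Leftover height: 900 − 602.5105 = 297.4895 px.
That's 297.4895 × 1440 ≈ 428385 black pixels.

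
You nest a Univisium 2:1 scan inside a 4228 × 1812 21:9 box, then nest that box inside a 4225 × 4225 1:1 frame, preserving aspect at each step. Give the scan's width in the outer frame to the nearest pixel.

3621 px

Univisium 2:1 in 4228×1812: fills the height, so the scan is 3624.00 × 1812.00.
Second fit — the 21:9 canvas into 4225×4225 spans the width: 4225.00 × 1810.71 (×0.9993 from 4228×1812).
So the scan's width is 3624.00 × 0.9993 ≈ 3621.43.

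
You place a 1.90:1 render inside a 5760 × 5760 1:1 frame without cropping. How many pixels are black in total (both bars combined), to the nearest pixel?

15715705 pixels

Since 1.900 > 1.000, the render is width-limited.
Content height = 5760 / 1.900 ≈ 3031.5789 px.
Leftover height: 5760 − 3031.5789 = 2728.4211 px.
Bar area = 2728.4211 × 5760 ≈ 15715705 px.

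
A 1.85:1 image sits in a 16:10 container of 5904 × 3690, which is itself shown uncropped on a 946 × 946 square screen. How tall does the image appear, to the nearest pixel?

First fit — 1.85:1 into 5904×3690 spans the width: 5904.00 × 3191.35.
Second fit — the 16:10 canvas into 946×946 spans the width: 946.00 × 591.25 (×0.1602 from 5904×3690).
The image scales with it: height 3191.35 × 0.1602 ≈ 511.35.

511 px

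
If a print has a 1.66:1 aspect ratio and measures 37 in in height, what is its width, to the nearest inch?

61 in

Width = 37 × 1.660 = 61.42.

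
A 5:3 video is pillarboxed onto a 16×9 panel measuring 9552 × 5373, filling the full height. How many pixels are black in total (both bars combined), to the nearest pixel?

3207681 pixels

The video is 5373 × 5/3 ≈ 8955.0000 px wide.
Leftover width: 9552 − 8955.0000 = 597.0000 px.
Bar area = 597.0000 × 5373 ≈ 3207681 px.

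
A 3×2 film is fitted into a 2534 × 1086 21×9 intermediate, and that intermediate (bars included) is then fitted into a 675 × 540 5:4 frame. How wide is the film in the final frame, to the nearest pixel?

434 px

First fit — 3×2 into 2534×1086 spans the height: 1629.00 × 1086.00.
Second fit — the 21×9 canvas into 675×540 spans the width: 675.00 × 289.29 (×0.2664 from 2534×1086).
So the film's width is 1629.00 × 0.2664 ≈ 433.93.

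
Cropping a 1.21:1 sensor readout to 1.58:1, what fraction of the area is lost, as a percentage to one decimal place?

1.58:1 is wider than 1.21:1, so the crop keeps the full width and trims the height.
(1.210)/(1.580) ≈ 0.766 of the area survives, leaving 23.42% discarded.

23.4%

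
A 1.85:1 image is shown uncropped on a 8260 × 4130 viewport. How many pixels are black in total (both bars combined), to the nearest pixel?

2558535 pixels

Since 1.850 < 2.000, the image is height-limited.
That makes the image 7640.5000 px wide (4130 × 1.850).
8260 − 7640.5000 = 619.5000 px of bars.
Bar area = 619.5000 × 4130 ≈ 2558535 px.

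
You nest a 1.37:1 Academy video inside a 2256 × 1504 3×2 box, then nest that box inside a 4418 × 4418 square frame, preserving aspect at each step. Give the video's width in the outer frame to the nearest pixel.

4035 px

Inside the 2256×1504 canvas the video is height-limited at 2060.48 × 1504.00.
Second fit — the 3×2 canvas into 4418×4418 spans the width: 4418.00 × 2945.33 (×1.9583 from 2256×1504).
So the video's width is 2060.48 × 1.9583 ≈ 4035.11.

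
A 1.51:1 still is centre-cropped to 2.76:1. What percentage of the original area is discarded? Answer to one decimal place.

45.3%

2.76:1 is wider than 1.51:1, so the crop keeps the full width and trims the height.
(1.510)/(2.760) ≈ 0.547 of the area survives, leaving 45.29% discarded.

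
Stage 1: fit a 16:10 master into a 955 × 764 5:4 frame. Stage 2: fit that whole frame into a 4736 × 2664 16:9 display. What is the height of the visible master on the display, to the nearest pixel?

Inside the 955×764 canvas the master is width-limited at 955.00 × 596.88.
5:4 in 4736×2664: fills the height, so the intermediate becomes 3330.00 × 2664.00 — a scale of ×3.4869.
Applying the same ×3.4869: 596.88 → 2081.25.

2081 px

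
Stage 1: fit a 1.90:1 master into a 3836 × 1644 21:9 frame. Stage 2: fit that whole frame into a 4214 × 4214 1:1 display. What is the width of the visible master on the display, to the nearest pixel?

Inside the 3836×1644 canvas the master is height-limited at 3123.60 × 1644.00.
Second fit — the 21:9 canvas into 4214×4214 spans the width: 4214.00 × 1806.00 (×1.0985 from 3836×1644).
Applying the same ×1.0985: 3123.60 → 3431.40.

3431 px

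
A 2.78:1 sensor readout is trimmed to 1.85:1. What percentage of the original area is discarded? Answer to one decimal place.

33.5%

1.85:1 is narrower than 2.78:1, so the crop keeps the full height and trims the width.
(1.850)/(2.780) ≈ 0.665 of the area survives, leaving 33.45% discarded.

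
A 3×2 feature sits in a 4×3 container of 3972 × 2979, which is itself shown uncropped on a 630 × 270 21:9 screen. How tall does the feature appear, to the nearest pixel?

First fit — 3×2 into 3972×2979 spans the width: 3972.00 × 2648.00.
The 4×3 canvas is height-limited in 630×270, giving 360.00 × 270.00; scale factor 0.0906.
Applying the same ×0.0906: 2648.00 → 240.00.

240 px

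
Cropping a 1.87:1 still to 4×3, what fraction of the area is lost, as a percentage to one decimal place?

28.7%

The height stays; only width is cut (since 4×3 is narrower than 1.87:1).
(1.333)/(1.870) ≈ 0.713 of the area survives, leaving 28.70% discarded.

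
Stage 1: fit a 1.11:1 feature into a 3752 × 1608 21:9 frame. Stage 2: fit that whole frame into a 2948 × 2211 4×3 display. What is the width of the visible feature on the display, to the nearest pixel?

1402 px

Inside the 3752×1608 canvas the feature is height-limited at 1784.88 × 1608.00.
The 21:9 canvas is width-limited in 2948×2211, giving 2948.00 × 1263.43; scale factor 0.7857.
Applying the same ×0.7857: 1784.88 → 1402.41.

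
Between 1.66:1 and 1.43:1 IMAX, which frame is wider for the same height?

1.66 and 1.43; 1.66 > 1.43.

1.66:1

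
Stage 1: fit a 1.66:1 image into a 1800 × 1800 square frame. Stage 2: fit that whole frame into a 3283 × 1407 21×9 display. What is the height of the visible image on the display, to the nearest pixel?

First fit — 1.66:1 into 1800×1800 spans the width: 1800.00 × 1084.34.
The square canvas is height-limited in 3283×1407, giving 1407.00 × 1407.00; scale factor 0.7817.
So the image's height is 1084.34 × 0.7817 ≈ 847.59.

848 px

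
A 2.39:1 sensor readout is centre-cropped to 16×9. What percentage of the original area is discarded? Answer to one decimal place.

Going from 2.39:1 to 16×9 means cutting width while keeping height.
Area ratio = (1.778)/(2.390) = 74.38%; the remaining 25.62% is cropped out.

25.6%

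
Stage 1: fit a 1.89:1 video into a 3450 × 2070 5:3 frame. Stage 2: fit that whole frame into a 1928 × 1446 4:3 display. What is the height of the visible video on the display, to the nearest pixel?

First fit — 1.89:1 into 3450×2070 spans the width: 3450.00 × 1825.40.
5:3 in 1928×1446: fills the width, so the intermediate becomes 1928.00 × 1156.80 — a scale of ×0.5588.
The video scales with it: height 1825.40 × 0.5588 ≈ 1020.11.

1020 px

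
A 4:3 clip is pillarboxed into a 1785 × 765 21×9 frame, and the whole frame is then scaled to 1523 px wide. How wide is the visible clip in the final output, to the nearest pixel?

Fitted into 1785×765, the clip spans the height; its width is 765 × 4/3 ≈ 1020.00 px.
Scaling 1785 → 1523 is ×0.8532, so the width becomes 1020.00 × 0.8532 ≈ 870.29 px.

870 px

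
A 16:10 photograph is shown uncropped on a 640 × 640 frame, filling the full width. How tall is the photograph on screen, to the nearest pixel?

The photograph is 640 × 10/16 ≈ 400.00 px tall.

400 px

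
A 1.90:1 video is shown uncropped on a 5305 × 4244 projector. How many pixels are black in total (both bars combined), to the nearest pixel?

7702302 pixels

1.90:1 is wider than 5:4, so it spans the full width.
That makes the image 2792.1053 px tall (5305 / 1.900).
4244 − 2792.1053 = 1451.8947 px of bars.
That's 1451.8947 × 5305 ≈ 7702302 black pixels.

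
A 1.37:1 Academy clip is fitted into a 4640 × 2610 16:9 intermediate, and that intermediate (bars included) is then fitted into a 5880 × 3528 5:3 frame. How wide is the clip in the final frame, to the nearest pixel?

4531 px

Inside the 4640×2610 canvas the clip is height-limited at 3575.70 × 2610.00.
16:9 in 5880×3528: fills the width, so the intermediate becomes 5880.00 × 3307.50 — a scale of ×1.2672.
Applying the same ×1.2672: 3575.70 → 4531.27.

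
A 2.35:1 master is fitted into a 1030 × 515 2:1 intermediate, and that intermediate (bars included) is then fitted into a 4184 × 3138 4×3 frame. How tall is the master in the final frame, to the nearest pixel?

1780 px

First fit — 2.35:1 into 1030×515 spans the width: 1030.00 × 438.30.
The 2:1 canvas is width-limited in 4184×3138, giving 4184.00 × 2092.00; scale factor 4.0621.
So the master's height is 438.30 × 4.0621 ≈ 1780.43.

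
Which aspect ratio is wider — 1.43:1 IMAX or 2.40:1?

2.40:1

1.43 and 2.4; 2.4 > 1.43.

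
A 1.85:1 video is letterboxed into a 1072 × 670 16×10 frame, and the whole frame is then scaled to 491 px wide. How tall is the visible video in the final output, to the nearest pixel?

265 px

Fitted into 1072×670, the video spans the width; its height is 1072 / 1.850 ≈ 579.46 px.
The frame scales by 491/1072 = 0.4580; 579.46 × 0.4580 ≈ 265.41 px.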